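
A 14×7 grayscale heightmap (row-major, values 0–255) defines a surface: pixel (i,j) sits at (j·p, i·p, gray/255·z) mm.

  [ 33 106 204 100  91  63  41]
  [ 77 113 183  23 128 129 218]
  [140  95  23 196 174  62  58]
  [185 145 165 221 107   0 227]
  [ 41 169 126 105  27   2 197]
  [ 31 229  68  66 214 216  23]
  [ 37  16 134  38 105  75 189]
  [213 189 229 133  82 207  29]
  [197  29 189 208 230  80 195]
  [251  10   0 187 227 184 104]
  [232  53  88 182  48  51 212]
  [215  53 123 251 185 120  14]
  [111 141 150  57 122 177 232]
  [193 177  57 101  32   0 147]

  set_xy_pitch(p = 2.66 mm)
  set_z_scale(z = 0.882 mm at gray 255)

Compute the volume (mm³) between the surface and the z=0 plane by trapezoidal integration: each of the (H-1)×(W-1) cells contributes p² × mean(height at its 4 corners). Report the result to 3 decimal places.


height_mm = gray/255 × 0.882; cell vol = 2.66² × mean(4 corners)
unit = 2.66² × 0.882 / (4×255) = 0.00611831 mm³ per gray-sum
row 0: Σ corner-gray over 6 cells = 2649  → 16.2074
row 1: Σ corner-gray over 6 cells = 2745  → 16.7948
row 2: Σ corner-gray over 6 cells = 2986  → 18.2693
row 3: Σ corner-gray over 6 cells = 2784  → 17.0334
row 4: Σ corner-gray over 6 cells = 2736  → 16.7397
row 5: Σ corner-gray over 6 cells = 2602  → 15.9199
row 6: Σ corner-gray over 6 cells = 2884  → 17.6452
row 7: Σ corner-gray over 6 cells = 3786  → 23.1639
row 8: Σ corner-gray over 6 cells = 3435  → 21.0164
row 9: Σ corner-gray over 6 cells = 2859  → 17.4923
row 10: Σ corner-gray over 6 cells = 2981  → 18.2387
row 11: Σ corner-gray over 6 cells = 3330  → 20.3740
row 12: Σ corner-gray over 6 cells = 2711  → 16.5867
Σ rows: total corner-gray = 38488  → 235.4816 mm³

235.482


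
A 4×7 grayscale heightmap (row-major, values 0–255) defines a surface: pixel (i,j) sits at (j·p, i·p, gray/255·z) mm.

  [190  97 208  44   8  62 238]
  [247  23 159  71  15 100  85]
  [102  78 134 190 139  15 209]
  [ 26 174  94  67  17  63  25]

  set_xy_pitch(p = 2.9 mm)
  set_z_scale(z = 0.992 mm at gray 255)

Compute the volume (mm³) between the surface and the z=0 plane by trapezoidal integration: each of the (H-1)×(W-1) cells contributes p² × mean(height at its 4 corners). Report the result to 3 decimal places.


height_mm = gray/255 × 0.992; cell vol = 2.9² × mean(4 corners)
unit = 2.9² × 0.992 / (4×255) = 0.00817914 mm³ per gray-sum
row 0: Σ corner-gray over 6 cells = 2334  → 19.0901
row 1: Σ corner-gray over 6 cells = 2491  → 20.3742
row 2: Σ corner-gray over 6 cells = 2304  → 18.8447
Σ rows: total corner-gray = 7129  → 58.3091 mm³

58.309


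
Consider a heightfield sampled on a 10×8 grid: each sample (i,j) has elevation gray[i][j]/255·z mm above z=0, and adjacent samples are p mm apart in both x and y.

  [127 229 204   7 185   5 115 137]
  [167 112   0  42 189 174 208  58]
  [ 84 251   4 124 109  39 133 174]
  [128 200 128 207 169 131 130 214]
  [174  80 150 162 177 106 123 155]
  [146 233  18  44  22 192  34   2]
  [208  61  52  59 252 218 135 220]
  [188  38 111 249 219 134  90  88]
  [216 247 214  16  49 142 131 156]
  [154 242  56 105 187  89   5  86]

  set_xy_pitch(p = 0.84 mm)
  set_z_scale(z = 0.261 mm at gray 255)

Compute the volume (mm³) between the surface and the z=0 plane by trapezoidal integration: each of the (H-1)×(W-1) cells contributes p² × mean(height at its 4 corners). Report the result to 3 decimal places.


5.877

height_mm = gray/255 × 0.261; cell vol = 0.84² × mean(4 corners)
unit = 0.84² × 0.261 / (4×255) = 0.000180551 mm³ per gray-sum
row 0: Σ corner-gray over 7 cells = 3429  → 0.6191
row 1: Σ corner-gray over 7 cells = 3253  → 0.5873
row 2: Σ corner-gray over 7 cells = 3850  → 0.6951
row 3: Σ corner-gray over 7 cells = 4197  → 0.7578
row 4: Σ corner-gray over 7 cells = 3159  → 0.5704
row 5: Σ corner-gray over 7 cells = 3216  → 0.5807
row 6: Σ corner-gray over 7 cells = 3940  → 0.7114
row 7: Σ corner-gray over 7 cells = 3928  → 0.7092
row 8: Σ corner-gray over 7 cells = 3578  → 0.6460
Σ rows: total corner-gray = 32550  → 5.8769 mm³


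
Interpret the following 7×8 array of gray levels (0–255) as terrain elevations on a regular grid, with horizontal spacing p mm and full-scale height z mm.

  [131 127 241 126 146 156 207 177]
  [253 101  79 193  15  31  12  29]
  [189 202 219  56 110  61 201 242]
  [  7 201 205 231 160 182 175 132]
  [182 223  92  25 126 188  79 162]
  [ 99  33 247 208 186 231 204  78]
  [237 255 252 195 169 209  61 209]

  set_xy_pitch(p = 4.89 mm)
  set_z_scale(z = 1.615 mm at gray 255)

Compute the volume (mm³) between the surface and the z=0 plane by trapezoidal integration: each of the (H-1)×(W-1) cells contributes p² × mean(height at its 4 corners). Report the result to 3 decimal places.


942.432

height_mm = gray/255 × 1.615; cell vol = 4.89² × mean(4 corners)
unit = 4.89² × 1.615 / (4×255) = 0.0378608 mm³ per gray-sum
row 0: Σ corner-gray over 7 cells = 3458  → 130.9227
row 1: Σ corner-gray over 7 cells = 3273  → 123.9185
row 2: Σ corner-gray over 7 cells = 4576  → 173.2511
row 3: Σ corner-gray over 7 cells = 4257  → 161.1735
row 4: Σ corner-gray over 7 cells = 4205  → 159.2048
row 5: Σ corner-gray over 7 cells = 5123  → 193.9610
Σ rows: total corner-gray = 24892  → 942.4317 mm³


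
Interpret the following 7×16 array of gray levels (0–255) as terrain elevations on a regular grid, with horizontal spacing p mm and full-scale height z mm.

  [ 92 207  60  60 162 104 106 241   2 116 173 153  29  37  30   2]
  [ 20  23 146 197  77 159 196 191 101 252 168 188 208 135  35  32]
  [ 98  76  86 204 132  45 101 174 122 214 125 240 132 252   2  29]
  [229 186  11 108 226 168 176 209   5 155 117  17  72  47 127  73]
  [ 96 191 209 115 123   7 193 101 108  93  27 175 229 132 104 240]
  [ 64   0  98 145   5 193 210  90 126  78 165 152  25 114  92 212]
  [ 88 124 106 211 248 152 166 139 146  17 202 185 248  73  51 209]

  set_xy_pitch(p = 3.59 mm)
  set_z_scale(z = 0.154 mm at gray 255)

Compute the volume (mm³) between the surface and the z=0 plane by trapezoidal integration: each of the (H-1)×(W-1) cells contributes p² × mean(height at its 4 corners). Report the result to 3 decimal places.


height_mm = gray/255 × 0.154; cell vol = 3.59² × mean(4 corners)
unit = 3.59² × 0.154 / (4×255) = 0.00194585 mm³ per gray-sum
row 0: Σ corner-gray over 15 cells = 7258  → 14.1230
row 1: Σ corner-gray over 15 cells = 8141  → 15.8412
row 2: Σ corner-gray over 15 cells = 7487  → 14.5686
row 3: Σ corner-gray over 15 cells = 7500  → 14.5939
row 4: Σ corner-gray over 15 cells = 7212  → 14.0335
row 5: Σ corner-gray over 15 cells = 7695  → 14.9733
Σ rows: total corner-gray = 45293  → 88.1334 mm³

88.133


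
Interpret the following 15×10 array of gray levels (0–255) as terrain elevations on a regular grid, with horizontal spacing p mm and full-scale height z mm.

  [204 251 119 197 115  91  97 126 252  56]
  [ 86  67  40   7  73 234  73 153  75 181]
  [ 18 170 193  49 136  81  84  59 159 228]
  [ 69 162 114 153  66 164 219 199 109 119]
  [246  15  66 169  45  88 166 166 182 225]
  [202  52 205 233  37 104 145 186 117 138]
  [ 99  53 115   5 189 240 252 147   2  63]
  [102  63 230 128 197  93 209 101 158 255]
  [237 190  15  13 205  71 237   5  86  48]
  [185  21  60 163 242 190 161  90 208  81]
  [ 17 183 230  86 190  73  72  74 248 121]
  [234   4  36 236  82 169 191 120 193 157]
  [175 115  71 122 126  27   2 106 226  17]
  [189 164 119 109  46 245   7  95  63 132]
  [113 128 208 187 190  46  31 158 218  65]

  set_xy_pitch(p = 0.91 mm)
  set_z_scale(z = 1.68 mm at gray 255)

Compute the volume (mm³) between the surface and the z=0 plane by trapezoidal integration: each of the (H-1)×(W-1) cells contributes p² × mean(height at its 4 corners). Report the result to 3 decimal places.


86.814

height_mm = gray/255 × 1.68; cell vol = 0.91² × mean(4 corners)
unit = 0.91² × 1.68 / (4×255) = 0.00136393 mm³ per gray-sum
row 0: Σ corner-gray over 9 cells = 4467  → 6.0927
row 1: Σ corner-gray over 9 cells = 3819  → 5.2088
row 2: Σ corner-gray over 9 cells = 4668  → 6.3668
row 3: Σ corner-gray over 9 cells = 4825  → 6.5810
row 4: Σ corner-gray over 9 cells = 4763  → 6.4964
row 5: Σ corner-gray over 9 cells = 4666  → 6.3641
row 6: Σ corner-gray over 9 cells = 4883  → 6.6601
row 7: Σ corner-gray over 9 cells = 4644  → 6.3341
row 8: Σ corner-gray over 9 cells = 4465  → 6.0899
row 9: Σ corner-gray over 9 cells = 4986  → 6.8006
row 10: Σ corner-gray over 9 cells = 4903  → 6.6873
row 11: Σ corner-gray over 9 cells = 4235  → 5.7762
row 12: Σ corner-gray over 9 cells = 3799  → 5.1816
row 13: Σ corner-gray over 9 cells = 4527  → 6.1745
Σ rows: total corner-gray = 63650  → 86.8141 mm³


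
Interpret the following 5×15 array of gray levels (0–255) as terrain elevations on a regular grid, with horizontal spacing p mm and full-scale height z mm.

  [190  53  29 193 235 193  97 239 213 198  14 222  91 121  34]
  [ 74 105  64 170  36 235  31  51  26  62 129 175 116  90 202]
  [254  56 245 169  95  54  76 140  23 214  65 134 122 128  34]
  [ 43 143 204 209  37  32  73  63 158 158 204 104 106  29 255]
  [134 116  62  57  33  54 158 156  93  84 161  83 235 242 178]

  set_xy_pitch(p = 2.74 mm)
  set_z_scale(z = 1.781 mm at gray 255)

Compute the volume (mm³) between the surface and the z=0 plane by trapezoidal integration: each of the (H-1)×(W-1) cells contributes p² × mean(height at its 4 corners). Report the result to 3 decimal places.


height_mm = gray/255 × 1.781; cell vol = 2.74² × mean(4 corners)
unit = 2.74² × 1.781 / (4×255) = 0.0131089 mm³ per gray-sum
row 0: Σ corner-gray over 14 cells = 6876  → 90.1365
row 1: Σ corner-gray over 14 cells = 6186  → 81.0914
row 2: Σ corner-gray over 14 cells = 6668  → 87.4099
row 3: Σ corner-gray over 14 cells = 6718  → 88.0653
Σ rows: total corner-gray = 26448  → 346.7031 mm³

346.703


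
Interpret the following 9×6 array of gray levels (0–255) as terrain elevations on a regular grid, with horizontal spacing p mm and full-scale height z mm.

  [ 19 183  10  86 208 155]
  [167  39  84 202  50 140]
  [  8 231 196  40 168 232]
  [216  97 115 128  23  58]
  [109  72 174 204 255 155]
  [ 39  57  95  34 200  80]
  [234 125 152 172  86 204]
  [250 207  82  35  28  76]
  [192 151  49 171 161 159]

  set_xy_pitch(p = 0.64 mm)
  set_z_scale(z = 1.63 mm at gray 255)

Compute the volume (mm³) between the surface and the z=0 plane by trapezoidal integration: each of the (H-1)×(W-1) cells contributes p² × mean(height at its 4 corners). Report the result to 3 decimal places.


13.028

height_mm = gray/255 × 1.63; cell vol = 0.64² × mean(4 corners)
unit = 0.64² × 1.63 / (4×255) = 0.000654557 mm³ per gray-sum
row 0: Σ corner-gray over 5 cells = 2205  → 1.4433
row 1: Σ corner-gray over 5 cells = 2567  → 1.6802
row 2: Σ corner-gray over 5 cells = 2510  → 1.6429
row 3: Σ corner-gray over 5 cells = 2674  → 1.7503
row 4: Σ corner-gray over 5 cells = 2565  → 1.6789
row 5: Σ corner-gray over 5 cells = 2399  → 1.5703
row 6: Σ corner-gray over 5 cells = 2538  → 1.6613
row 7: Σ corner-gray over 5 cells = 2445  → 1.6004
Σ rows: total corner-gray = 19903  → 13.0276 mm³


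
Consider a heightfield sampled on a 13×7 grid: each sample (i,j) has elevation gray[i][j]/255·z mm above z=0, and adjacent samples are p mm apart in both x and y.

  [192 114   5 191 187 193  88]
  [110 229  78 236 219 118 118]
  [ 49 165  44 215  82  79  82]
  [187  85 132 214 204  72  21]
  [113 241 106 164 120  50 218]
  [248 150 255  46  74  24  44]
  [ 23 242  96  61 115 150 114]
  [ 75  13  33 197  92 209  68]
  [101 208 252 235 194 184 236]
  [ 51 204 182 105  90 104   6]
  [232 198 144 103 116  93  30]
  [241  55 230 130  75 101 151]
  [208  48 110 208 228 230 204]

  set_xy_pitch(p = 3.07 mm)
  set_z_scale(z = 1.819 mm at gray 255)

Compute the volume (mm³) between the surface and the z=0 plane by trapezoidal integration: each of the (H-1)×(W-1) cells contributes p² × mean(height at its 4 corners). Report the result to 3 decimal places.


658.998

height_mm = gray/255 × 1.819; cell vol = 3.07² × mean(4 corners)
unit = 3.07² × 1.819 / (4×255) = 0.0168077 mm³ per gray-sum
row 0: Σ corner-gray over 6 cells = 3648  → 61.3146
row 1: Σ corner-gray over 6 cells = 3289  → 55.2807
row 2: Σ corner-gray over 6 cells = 2923  → 49.1290
row 3: Σ corner-gray over 6 cells = 3315  → 55.7177
row 4: Σ corner-gray over 6 cells = 3083  → 51.8183
row 5: Σ corner-gray over 6 cells = 2855  → 47.9861
row 6: Σ corner-gray over 6 cells = 2696  → 45.3137
row 7: Σ corner-gray over 6 cells = 3714  → 62.4239
row 8: Σ corner-gray over 6 cells = 3910  → 65.7183
row 9: Σ corner-gray over 6 cells = 2997  → 50.3728
row 10: Σ corner-gray over 6 cells = 3144  → 52.8435
row 11: Σ corner-gray over 6 cells = 3634  → 61.0793
Σ rows: total corner-gray = 39208  → 658.9978 mm³


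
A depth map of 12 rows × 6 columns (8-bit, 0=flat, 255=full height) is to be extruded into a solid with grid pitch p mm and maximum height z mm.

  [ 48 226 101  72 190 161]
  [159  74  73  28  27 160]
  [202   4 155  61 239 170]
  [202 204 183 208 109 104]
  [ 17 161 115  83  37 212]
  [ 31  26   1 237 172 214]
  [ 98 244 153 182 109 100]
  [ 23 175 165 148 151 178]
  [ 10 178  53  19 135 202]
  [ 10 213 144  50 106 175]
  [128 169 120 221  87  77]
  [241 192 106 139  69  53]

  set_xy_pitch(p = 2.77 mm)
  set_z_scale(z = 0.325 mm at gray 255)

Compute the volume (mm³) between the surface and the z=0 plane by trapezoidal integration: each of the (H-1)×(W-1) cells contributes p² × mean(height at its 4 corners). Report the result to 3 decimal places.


height_mm = gray/255 × 0.325; cell vol = 2.77² × mean(4 corners)
unit = 2.77² × 0.325 / (4×255) = 0.0024448 mm³ per gray-sum
row 0: Σ corner-gray over 5 cells = 2110  → 5.1585
row 1: Σ corner-gray over 5 cells = 2013  → 4.9214
row 2: Σ corner-gray over 5 cells = 3004  → 7.3442
row 3: Σ corner-gray over 5 cells = 2735  → 6.6865
row 4: Σ corner-gray over 5 cells = 2138  → 5.2270
row 5: Σ corner-gray over 5 cells = 2691  → 6.5789
row 6: Σ corner-gray over 5 cells = 3053  → 7.4640
row 7: Σ corner-gray over 5 cells = 2461  → 6.0166
row 8: Σ corner-gray over 5 cells = 2193  → 5.3614
row 9: Σ corner-gray over 5 cells = 2610  → 6.3809
row 10: Σ corner-gray over 5 cells = 2705  → 6.6132
Σ rows: total corner-gray = 27713  → 67.7526 mm³

67.753


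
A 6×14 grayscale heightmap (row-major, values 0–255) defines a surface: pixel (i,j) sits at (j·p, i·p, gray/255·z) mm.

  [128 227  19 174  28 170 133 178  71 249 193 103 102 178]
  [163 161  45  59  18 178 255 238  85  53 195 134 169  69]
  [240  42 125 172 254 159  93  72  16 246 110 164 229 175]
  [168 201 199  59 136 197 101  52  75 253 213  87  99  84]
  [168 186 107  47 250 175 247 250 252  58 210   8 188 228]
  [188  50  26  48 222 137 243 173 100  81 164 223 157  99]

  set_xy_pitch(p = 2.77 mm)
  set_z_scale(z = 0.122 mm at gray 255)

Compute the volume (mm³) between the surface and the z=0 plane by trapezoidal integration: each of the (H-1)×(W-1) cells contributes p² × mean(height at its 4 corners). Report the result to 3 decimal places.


34.335

height_mm = gray/255 × 0.122; cell vol = 2.77² × mean(4 corners)
unit = 2.77² × 0.122 / (4×255) = 0.000917739 mm³ per gray-sum
row 0: Σ corner-gray over 13 cells = 7012  → 6.4352
row 1: Σ corner-gray over 13 cells = 7191  → 6.5995
row 2: Σ corner-gray over 13 cells = 7375  → 6.7683
row 3: Σ corner-gray over 13 cells = 7948  → 7.2942
row 4: Σ corner-gray over 13 cells = 7887  → 7.2382
Σ rows: total corner-gray = 37413  → 34.3354 mm³


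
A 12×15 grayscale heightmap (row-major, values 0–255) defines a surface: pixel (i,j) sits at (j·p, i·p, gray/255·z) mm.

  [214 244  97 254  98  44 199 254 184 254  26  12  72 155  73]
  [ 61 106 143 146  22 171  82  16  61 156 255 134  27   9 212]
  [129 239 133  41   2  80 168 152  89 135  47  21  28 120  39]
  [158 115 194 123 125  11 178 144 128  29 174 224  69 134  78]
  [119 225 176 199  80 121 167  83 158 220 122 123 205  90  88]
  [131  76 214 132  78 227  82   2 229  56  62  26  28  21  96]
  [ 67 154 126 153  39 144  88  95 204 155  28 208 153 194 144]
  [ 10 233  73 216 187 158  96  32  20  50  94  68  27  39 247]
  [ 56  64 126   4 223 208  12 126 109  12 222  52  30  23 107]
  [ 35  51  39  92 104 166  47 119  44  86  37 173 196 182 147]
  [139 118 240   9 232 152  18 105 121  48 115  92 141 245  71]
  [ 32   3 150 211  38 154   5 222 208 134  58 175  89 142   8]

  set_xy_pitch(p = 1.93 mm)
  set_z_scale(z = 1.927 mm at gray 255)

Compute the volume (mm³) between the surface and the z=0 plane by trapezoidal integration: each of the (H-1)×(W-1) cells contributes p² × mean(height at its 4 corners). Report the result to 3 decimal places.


493.719

height_mm = gray/255 × 1.927; cell vol = 1.93² × mean(4 corners)
unit = 1.93² × 1.927 / (4×255) = 0.00703714 mm³ per gray-sum
row 0: Σ corner-gray over 14 cells = 7002  → 49.2741
row 1: Σ corner-gray over 14 cells = 5607  → 39.4572
row 2: Σ corner-gray over 14 cells = 6210  → 43.7006
row 3: Σ corner-gray over 14 cells = 7677  → 54.0241
row 4: Σ corner-gray over 14 cells = 6838  → 48.1200
row 5: Σ corner-gray over 14 cells = 6386  → 44.9392
row 6: Σ corner-gray over 14 cells = 6536  → 45.9947
row 7: Σ corner-gray over 14 cells = 5428  → 38.1976
row 8: Σ corner-gray over 14 cells = 5439  → 38.2750
row 9: Σ corner-gray over 14 cells = 6336  → 44.5873
row 10: Σ corner-gray over 14 cells = 6700  → 47.1488
Σ rows: total corner-gray = 70159  → 493.7187 mm³


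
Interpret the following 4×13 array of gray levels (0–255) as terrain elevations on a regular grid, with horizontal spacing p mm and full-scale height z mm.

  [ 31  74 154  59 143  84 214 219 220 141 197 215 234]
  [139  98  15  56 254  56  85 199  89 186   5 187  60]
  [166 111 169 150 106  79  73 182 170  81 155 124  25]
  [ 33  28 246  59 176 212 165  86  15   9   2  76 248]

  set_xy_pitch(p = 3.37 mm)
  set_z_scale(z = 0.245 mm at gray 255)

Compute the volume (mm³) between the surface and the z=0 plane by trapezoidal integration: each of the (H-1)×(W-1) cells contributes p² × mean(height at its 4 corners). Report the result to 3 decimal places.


47.558

height_mm = gray/255 × 0.245; cell vol = 3.37² × mean(4 corners)
unit = 3.37² × 0.245 / (4×255) = 0.00272788 mm³ per gray-sum
row 0: Σ corner-gray over 12 cells = 6364  → 17.3602
row 1: Σ corner-gray over 12 cells = 5650  → 15.4125
row 2: Σ corner-gray over 12 cells = 5420  → 14.7851
Σ rows: total corner-gray = 17434  → 47.5579 mm³


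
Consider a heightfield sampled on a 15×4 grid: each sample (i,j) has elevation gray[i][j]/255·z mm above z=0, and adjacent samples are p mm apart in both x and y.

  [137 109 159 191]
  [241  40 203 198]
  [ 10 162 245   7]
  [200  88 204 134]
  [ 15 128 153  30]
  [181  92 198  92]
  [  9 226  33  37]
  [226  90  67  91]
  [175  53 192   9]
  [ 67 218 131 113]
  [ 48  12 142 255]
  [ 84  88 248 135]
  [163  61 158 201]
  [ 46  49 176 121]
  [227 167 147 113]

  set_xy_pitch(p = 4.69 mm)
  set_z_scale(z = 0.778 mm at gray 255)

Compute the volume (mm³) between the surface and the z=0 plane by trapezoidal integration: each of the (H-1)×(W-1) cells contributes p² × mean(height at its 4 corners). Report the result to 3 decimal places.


height_mm = gray/255 × 0.778; cell vol = 4.69² × mean(4 corners)
unit = 4.69² × 0.778 / (4×255) = 0.0167774 mm³ per gray-sum
row 0: Σ corner-gray over 3 cells = 1789  → 30.0148
row 1: Σ corner-gray over 3 cells = 1756  → 29.4611
row 2: Σ corner-gray over 3 cells = 1749  → 29.3437
row 3: Σ corner-gray over 3 cells = 1525  → 25.5856
row 4: Σ corner-gray over 3 cells = 1460  → 24.4950
row 5: Σ corner-gray over 3 cells = 1417  → 23.7736
row 6: Σ corner-gray over 3 cells = 1195  → 20.0490
row 7: Σ corner-gray over 3 cells = 1305  → 21.8945
row 8: Σ corner-gray over 3 cells = 1552  → 26.0386
row 9: Σ corner-gray over 3 cells = 1489  → 24.9816
row 10: Σ corner-gray over 3 cells = 1502  → 25.1997
row 11: Σ corner-gray over 3 cells = 1693  → 28.4042
row 12: Σ corner-gray over 3 cells = 1419  → 23.8072
row 13: Σ corner-gray over 3 cells = 1585  → 26.5922
Σ rows: total corner-gray = 21436  → 359.6407 mm³

359.641


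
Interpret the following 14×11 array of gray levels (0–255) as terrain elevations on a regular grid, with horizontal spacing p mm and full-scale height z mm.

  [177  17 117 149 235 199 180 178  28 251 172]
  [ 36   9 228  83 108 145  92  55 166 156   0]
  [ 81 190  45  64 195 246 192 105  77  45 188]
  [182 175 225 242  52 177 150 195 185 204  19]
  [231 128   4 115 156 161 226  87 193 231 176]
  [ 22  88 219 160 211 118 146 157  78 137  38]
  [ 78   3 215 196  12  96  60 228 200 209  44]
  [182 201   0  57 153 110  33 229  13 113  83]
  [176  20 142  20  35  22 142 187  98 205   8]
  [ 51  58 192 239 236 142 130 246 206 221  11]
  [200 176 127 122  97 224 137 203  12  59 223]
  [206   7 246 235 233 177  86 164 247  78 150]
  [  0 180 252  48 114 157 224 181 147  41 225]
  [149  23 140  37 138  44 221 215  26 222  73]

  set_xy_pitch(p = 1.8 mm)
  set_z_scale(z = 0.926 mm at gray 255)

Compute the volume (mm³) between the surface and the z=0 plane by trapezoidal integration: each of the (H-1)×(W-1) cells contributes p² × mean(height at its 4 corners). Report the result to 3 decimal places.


height_mm = gray/255 × 0.926; cell vol = 1.8² × mean(4 corners)
unit = 1.8² × 0.926 / (4×255) = 0.00294141 mm³ per gray-sum
row 0: Σ corner-gray over 10 cells = 5177  → 15.2277
row 1: Σ corner-gray over 10 cells = 4707  → 13.8452
row 2: Σ corner-gray over 10 cells = 5998  → 17.6426
row 3: Σ corner-gray over 10 cells = 6420  → 18.8839
row 4: Σ corner-gray over 10 cells = 5697  → 16.7572
row 5: Σ corner-gray over 10 cells = 5248  → 15.4365
row 6: Σ corner-gray over 10 cells = 4643  → 13.6570
row 7: Σ corner-gray over 10 cells = 4009  → 11.7921
row 8: Σ corner-gray over 10 cells = 5328  → 15.6718
row 9: Σ corner-gray over 10 cells = 6139  → 18.0573
row 10: Σ corner-gray over 10 cells = 6039  → 17.7632
row 11: Σ corner-gray over 10 cells = 6215  → 18.2809
row 12: Σ corner-gray over 10 cells = 5267  → 15.4924
Σ rows: total corner-gray = 70887  → 208.5079 mm³

208.508


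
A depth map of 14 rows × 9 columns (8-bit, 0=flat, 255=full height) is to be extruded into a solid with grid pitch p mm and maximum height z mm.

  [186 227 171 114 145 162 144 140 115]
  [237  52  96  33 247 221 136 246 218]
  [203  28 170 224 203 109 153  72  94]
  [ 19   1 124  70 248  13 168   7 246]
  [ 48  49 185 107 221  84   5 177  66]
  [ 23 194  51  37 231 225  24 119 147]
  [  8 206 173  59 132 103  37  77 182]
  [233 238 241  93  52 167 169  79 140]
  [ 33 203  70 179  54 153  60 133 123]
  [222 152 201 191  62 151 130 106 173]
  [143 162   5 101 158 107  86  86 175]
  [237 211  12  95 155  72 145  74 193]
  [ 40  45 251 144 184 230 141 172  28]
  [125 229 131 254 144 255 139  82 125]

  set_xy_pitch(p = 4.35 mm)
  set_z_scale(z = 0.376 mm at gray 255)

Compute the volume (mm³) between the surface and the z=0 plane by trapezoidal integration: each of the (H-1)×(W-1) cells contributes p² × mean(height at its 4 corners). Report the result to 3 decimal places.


378.308

height_mm = gray/255 × 0.376; cell vol = 4.35² × mean(4 corners)
unit = 4.35² × 0.376 / (4×255) = 0.00697535 mm³ per gray-sum
row 0: Σ corner-gray over 8 cells = 5024  → 35.0442
row 1: Σ corner-gray over 8 cells = 4732  → 33.0074
row 2: Σ corner-gray over 8 cells = 3742  → 26.1018
row 3: Σ corner-gray over 8 cells = 3297  → 22.9977
row 4: Σ corner-gray over 8 cells = 3702  → 25.8228
row 5: Σ corner-gray over 8 cells = 3696  → 25.7809
row 6: Σ corner-gray over 8 cells = 4215  → 29.4011
row 7: Σ corner-gray over 8 cells = 4311  → 30.0707
row 8: Σ corner-gray over 8 cells = 4241  → 29.5825
row 9: Σ corner-gray over 8 cells = 4109  → 28.6617
row 10: Σ corner-gray over 8 cells = 3686  → 25.7112
row 11: Σ corner-gray over 8 cells = 4360  → 30.4125
row 12: Σ corner-gray over 8 cells = 5120  → 35.7138
Σ rows: total corner-gray = 54235  → 378.3083 mm³


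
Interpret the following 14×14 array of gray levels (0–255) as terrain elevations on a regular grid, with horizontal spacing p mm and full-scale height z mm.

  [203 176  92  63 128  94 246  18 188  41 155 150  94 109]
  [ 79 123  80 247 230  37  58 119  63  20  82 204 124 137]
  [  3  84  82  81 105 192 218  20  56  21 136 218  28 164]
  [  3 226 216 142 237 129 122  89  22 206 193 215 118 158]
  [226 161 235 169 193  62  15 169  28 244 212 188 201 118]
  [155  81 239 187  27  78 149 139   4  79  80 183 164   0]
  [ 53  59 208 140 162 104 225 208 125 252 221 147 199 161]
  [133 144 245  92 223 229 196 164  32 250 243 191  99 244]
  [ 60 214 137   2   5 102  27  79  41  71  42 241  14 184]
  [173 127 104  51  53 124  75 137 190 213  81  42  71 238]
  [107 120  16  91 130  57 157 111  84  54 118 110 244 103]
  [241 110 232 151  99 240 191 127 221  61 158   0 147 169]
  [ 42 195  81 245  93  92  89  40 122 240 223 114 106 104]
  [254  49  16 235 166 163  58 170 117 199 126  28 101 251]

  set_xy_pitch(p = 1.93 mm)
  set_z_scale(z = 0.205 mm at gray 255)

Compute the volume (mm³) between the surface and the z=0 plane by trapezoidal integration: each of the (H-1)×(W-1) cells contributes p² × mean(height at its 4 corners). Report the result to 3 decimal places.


height_mm = gray/255 × 0.205; cell vol = 1.93² × mean(4 corners)
unit = 1.93² × 0.205 / (4×255) = 0.000748632 mm³ per gray-sum
row 0: Σ corner-gray over 13 cells = 6192  → 4.6355
row 1: Σ corner-gray over 13 cells = 5639  → 4.2215
row 2: Σ corner-gray over 13 cells = 6640  → 4.9709
row 3: Σ corner-gray over 13 cells = 8089  → 6.0557
row 4: Σ corner-gray over 13 cells = 7073  → 5.2951
row 5: Σ corner-gray over 13 cells = 7289  → 5.4568
row 6: Σ corner-gray over 13 cells = 8907  → 6.6681
row 7: Σ corner-gray over 13 cells = 6787  → 5.0810
row 8: Σ corner-gray over 13 cells = 5141  → 3.8487
row 9: Σ corner-gray over 13 cells = 5741  → 4.2979
row 10: Σ corner-gray over 13 cells = 6678  → 4.9994
row 11: Σ corner-gray over 13 cells = 7310  → 5.4725
row 12: Σ corner-gray over 13 cells = 6787  → 5.0810
Σ rows: total corner-gray = 88273  → 66.0840 mm³

66.084


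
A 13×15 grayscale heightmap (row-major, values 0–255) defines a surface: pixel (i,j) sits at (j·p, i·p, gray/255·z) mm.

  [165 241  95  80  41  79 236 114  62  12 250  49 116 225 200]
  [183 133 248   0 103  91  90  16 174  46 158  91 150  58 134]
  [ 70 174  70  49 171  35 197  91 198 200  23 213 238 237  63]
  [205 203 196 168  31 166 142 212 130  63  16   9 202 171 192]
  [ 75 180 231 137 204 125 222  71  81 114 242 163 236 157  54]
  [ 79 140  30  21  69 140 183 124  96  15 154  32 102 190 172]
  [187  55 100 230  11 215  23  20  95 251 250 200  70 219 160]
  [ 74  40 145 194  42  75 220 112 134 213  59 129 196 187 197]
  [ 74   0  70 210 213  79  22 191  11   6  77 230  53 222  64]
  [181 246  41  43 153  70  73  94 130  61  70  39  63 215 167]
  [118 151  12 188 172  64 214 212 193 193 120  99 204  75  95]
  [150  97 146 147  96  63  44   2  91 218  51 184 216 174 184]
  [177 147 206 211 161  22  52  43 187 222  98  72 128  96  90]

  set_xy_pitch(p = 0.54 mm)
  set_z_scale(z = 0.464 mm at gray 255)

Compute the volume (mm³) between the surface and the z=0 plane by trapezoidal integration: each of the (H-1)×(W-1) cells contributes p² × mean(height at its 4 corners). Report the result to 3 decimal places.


height_mm = gray/255 × 0.464; cell vol = 0.54² × mean(4 corners)
unit = 0.54² × 0.464 / (4×255) = 0.000132649 mm³ per gray-sum
row 0: Σ corner-gray over 14 cells = 6598  → 0.8752
row 1: Σ corner-gray over 14 cells = 6958  → 0.9230
row 2: Σ corner-gray over 14 cells = 7740  → 1.0267
row 3: Σ corner-gray over 14 cells = 8270  → 1.0970
row 4: Σ corner-gray over 14 cells = 7298  → 0.9681
row 5: Σ corner-gray over 14 cells = 6668  → 0.8845
row 6: Σ corner-gray over 14 cells = 7588  → 1.0065
row 7: Σ corner-gray over 14 cells = 6669  → 0.8846
row 8: Σ corner-gray over 14 cells = 5850  → 0.7760
row 9: Σ corner-gray over 14 cells = 6951  → 0.9220
row 10: Σ corner-gray over 14 cells = 7399  → 0.9815
row 11: Σ corner-gray over 14 cells = 6949  → 0.9218
Σ rows: total corner-gray = 84938  → 11.2670 mm³

11.267


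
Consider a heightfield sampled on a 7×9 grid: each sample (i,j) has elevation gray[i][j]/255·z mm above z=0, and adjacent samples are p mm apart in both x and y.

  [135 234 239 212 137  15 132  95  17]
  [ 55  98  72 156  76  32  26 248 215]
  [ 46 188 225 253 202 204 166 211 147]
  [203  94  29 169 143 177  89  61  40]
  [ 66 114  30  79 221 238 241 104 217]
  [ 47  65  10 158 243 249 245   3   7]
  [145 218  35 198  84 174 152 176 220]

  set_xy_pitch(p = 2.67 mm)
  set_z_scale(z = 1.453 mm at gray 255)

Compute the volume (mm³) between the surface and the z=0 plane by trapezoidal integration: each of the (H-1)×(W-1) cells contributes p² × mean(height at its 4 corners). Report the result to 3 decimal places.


height_mm = gray/255 × 1.453; cell vol = 2.67² × mean(4 corners)
unit = 2.67² × 1.453 / (4×255) = 0.0101552 mm³ per gray-sum
row 0: Σ corner-gray over 8 cells = 3966  → 40.2755
row 1: Σ corner-gray over 8 cells = 4777  → 48.5113
row 2: Σ corner-gray over 8 cells = 4858  → 49.3339
row 3: Σ corner-gray over 8 cells = 4104  → 41.6769
row 4: Σ corner-gray over 8 cells = 4337  → 44.0431
row 5: Σ corner-gray over 8 cells = 4439  → 45.0789
Σ rows: total corner-gray = 26481  → 268.9195 mm³

268.920


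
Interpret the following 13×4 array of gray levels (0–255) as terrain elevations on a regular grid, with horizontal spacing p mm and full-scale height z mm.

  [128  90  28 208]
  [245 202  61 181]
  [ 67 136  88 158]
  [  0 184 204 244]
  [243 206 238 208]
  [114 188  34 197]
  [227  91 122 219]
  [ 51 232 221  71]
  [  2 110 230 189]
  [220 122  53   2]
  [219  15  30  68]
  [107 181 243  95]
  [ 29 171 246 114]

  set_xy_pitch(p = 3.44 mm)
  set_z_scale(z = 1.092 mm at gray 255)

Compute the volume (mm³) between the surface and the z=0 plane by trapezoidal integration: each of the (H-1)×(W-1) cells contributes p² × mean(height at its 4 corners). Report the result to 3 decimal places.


height_mm = gray/255 × 1.092; cell vol = 3.44² × mean(4 corners)
unit = 3.44² × 1.092 / (4×255) = 0.0126689 mm³ per gray-sum
row 0: Σ corner-gray over 3 cells = 1524  → 19.3074
row 1: Σ corner-gray over 3 cells = 1625  → 20.5870
row 2: Σ corner-gray over 3 cells = 1693  → 21.4485
row 3: Σ corner-gray over 3 cells = 2359  → 29.8860
row 4: Σ corner-gray over 3 cells = 2094  → 26.5287
row 5: Σ corner-gray over 3 cells = 1627  → 20.6123
row 6: Σ corner-gray over 3 cells = 1900  → 24.0709
row 7: Σ corner-gray over 3 cells = 1899  → 24.0583
row 8: Σ corner-gray over 3 cells = 1443  → 18.2812
row 9: Σ corner-gray over 3 cells = 949  → 12.0228
row 10: Σ corner-gray over 3 cells = 1427  → 18.0785
row 11: Σ corner-gray over 3 cells = 2027  → 25.6799
Σ rows: total corner-gray = 20567  → 260.5615 mm³

260.562


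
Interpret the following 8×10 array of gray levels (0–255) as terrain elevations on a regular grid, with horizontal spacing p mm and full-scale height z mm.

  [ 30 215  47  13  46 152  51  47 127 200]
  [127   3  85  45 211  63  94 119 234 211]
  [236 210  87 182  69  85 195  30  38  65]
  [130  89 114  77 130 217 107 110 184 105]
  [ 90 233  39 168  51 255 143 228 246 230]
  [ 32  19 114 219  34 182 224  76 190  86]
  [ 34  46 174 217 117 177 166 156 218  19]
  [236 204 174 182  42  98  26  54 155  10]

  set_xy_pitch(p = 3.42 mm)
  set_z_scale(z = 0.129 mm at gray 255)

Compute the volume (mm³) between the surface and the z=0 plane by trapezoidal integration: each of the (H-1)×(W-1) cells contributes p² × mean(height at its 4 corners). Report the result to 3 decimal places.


height_mm = gray/255 × 0.129; cell vol = 3.42² × mean(4 corners)
unit = 3.42² × 0.129 / (4×255) = 0.00147925 mm³ per gray-sum
row 0: Σ corner-gray over 9 cells = 3672  → 5.4318
row 1: Σ corner-gray over 9 cells = 4139  → 6.1226
row 2: Σ corner-gray over 9 cells = 4384  → 6.4850
row 3: Σ corner-gray over 9 cells = 5337  → 7.8948
row 4: Σ corner-gray over 9 cells = 5280  → 7.8104
row 5: Σ corner-gray over 9 cells = 4829  → 7.1433
row 6: Σ corner-gray over 9 cells = 4711  → 6.9687
Σ rows: total corner-gray = 32352  → 47.8567 mm³

47.857


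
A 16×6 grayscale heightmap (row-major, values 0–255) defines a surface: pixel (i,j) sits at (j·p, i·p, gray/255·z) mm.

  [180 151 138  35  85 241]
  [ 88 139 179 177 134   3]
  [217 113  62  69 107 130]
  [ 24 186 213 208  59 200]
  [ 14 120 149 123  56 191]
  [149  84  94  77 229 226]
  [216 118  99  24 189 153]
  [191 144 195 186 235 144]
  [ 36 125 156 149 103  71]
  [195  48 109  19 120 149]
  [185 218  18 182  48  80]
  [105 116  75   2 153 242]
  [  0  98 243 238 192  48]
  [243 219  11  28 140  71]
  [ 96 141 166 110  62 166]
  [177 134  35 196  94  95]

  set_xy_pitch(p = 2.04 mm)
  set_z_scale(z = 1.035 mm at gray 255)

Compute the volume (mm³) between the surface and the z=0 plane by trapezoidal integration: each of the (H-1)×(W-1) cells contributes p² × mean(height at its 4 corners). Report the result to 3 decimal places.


height_mm = gray/255 × 1.035; cell vol = 2.04² × mean(4 corners)
unit = 2.04² × 1.035 / (4×255) = 0.0042228 mm³ per gray-sum
row 0: Σ corner-gray over 5 cells = 2588  → 10.9286
row 1: Σ corner-gray over 5 cells = 2398  → 10.1263
row 2: Σ corner-gray over 5 cells = 2605  → 11.0004
row 3: Σ corner-gray over 5 cells = 2657  → 11.2200
row 4: Σ corner-gray over 5 cells = 2444  → 10.3205
row 5: Σ corner-gray over 5 cells = 2572  → 10.8610
row 6: Σ corner-gray over 5 cells = 3084  → 13.0231
row 7: Σ corner-gray over 5 cells = 3028  → 12.7866
row 8: Σ corner-gray over 5 cells = 2109  → 8.9059
row 9: Σ corner-gray over 5 cells = 2133  → 9.0072
row 10: Σ corner-gray over 5 cells = 2236  → 9.4422
row 11: Σ corner-gray over 5 cells = 2629  → 11.1017
row 12: Σ corner-gray over 5 cells = 2700  → 11.4016
row 13: Σ corner-gray over 5 cells = 2330  → 9.8391
row 14: Σ corner-gray over 5 cells = 2410  → 10.1769
Σ rows: total corner-gray = 37923  → 160.1412 mm³

160.141


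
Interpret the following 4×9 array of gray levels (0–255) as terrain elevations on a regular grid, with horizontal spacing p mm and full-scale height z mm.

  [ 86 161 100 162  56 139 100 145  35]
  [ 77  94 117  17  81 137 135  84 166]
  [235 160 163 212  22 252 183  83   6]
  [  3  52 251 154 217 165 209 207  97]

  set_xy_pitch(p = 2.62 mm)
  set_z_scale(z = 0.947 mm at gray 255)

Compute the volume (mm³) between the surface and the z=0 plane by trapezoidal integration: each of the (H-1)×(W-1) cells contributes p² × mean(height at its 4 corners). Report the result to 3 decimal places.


78.931

height_mm = gray/255 × 0.947; cell vol = 2.62² × mean(4 corners)
unit = 2.62² × 0.947 / (4×255) = 0.00637312 mm³ per gray-sum
row 0: Σ corner-gray over 8 cells = 3420  → 21.7961
row 1: Σ corner-gray over 8 cells = 3964  → 25.2631
row 2: Σ corner-gray over 8 cells = 5001  → 31.8720
Σ rows: total corner-gray = 12385  → 78.9311 mm³


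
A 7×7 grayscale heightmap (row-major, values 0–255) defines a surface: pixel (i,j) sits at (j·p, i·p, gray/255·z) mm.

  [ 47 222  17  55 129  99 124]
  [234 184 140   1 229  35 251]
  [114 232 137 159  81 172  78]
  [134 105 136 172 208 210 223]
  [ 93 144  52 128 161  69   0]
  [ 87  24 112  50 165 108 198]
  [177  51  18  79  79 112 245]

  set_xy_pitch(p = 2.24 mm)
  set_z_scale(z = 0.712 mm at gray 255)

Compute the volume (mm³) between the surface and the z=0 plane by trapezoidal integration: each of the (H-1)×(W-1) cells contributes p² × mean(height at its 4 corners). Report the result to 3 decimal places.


63.027

height_mm = gray/255 × 0.712; cell vol = 2.24² × mean(4 corners)
unit = 2.24² × 0.712 / (4×255) = 0.00350248 mm³ per gray-sum
row 0: Σ corner-gray over 6 cells = 2878  → 10.0801
row 1: Σ corner-gray over 6 cells = 3417  → 11.9680
row 2: Σ corner-gray over 6 cells = 3773  → 13.2149
row 3: Σ corner-gray over 6 cells = 3220  → 11.2780
row 4: Σ corner-gray over 6 cells = 2404  → 8.4200
row 5: Σ corner-gray over 6 cells = 2303  → 8.0662
Σ rows: total corner-gray = 17995  → 63.0272 mm³


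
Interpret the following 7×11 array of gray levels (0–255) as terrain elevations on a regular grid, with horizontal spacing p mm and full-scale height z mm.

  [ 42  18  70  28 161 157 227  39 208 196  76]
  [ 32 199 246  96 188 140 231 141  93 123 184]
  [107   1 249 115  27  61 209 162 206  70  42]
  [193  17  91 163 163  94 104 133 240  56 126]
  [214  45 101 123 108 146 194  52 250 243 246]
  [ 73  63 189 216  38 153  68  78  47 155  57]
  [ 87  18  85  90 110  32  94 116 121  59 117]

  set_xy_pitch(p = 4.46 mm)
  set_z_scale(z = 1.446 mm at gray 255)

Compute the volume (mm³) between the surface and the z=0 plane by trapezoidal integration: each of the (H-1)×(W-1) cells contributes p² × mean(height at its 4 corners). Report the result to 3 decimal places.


848.121

height_mm = gray/255 × 1.446; cell vol = 4.46² × mean(4 corners)
unit = 4.46² × 1.446 / (4×255) = 0.0281993 mm³ per gray-sum
row 0: Σ corner-gray over 10 cells = 5456  → 153.8552
row 1: Σ corner-gray over 10 cells = 5479  → 154.5038
row 2: Σ corner-gray over 10 cells = 4790  → 135.0745
row 3: Σ corner-gray over 10 cells = 5425  → 152.9810
row 4: Σ corner-gray over 10 cells = 5128  → 144.6058
row 5: Σ corner-gray over 10 cells = 3798  → 107.1008
Σ rows: total corner-gray = 30076  → 848.1212 mm³


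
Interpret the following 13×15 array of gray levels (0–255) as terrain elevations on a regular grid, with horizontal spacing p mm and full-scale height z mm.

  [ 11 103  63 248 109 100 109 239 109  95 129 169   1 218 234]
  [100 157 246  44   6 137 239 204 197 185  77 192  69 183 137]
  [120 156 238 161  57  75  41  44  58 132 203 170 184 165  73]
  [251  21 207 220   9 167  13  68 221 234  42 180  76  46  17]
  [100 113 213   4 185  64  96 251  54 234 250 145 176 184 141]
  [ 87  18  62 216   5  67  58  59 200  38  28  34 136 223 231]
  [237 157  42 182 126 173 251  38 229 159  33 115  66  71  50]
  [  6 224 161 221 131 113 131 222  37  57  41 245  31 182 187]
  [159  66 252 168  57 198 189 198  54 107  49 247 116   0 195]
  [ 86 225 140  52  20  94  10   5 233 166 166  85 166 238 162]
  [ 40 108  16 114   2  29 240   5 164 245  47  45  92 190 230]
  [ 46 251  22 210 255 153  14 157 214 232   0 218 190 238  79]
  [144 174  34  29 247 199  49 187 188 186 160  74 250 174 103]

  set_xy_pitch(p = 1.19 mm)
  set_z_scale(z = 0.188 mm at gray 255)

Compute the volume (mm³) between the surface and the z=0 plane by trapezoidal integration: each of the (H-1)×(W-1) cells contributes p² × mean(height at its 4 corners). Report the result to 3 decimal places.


22.696

height_mm = gray/255 × 0.188; cell vol = 1.19² × mean(4 corners)
unit = 1.19² × 0.188 / (4×255) = 0.000261007 mm³ per gray-sum
row 0: Σ corner-gray over 14 cells = 7738  → 2.0197
row 1: Σ corner-gray over 14 cells = 7670  → 2.0019
row 2: Σ corner-gray over 14 cells = 6837  → 1.7845
row 3: Σ corner-gray over 14 cells = 7455  → 1.9458
row 4: Σ corner-gray over 14 cells = 6785  → 1.7709
row 5: Σ corner-gray over 14 cells = 6177  → 1.6122
row 6: Σ corner-gray over 14 cells = 7356  → 1.9200
row 7: Σ corner-gray over 14 cells = 7541  → 1.9683
row 8: Σ corner-gray over 14 cells = 7204  → 1.8803
row 9: Σ corner-gray over 14 cells = 6312  → 1.6475
row 10: Σ corner-gray over 14 cells = 7297  → 1.9046
row 11: Σ corner-gray over 14 cells = 8582  → 2.2400
Σ rows: total corner-gray = 86954  → 22.6956 mm³
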